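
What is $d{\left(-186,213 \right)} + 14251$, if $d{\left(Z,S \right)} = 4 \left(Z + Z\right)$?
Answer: $12763$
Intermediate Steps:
$d{\left(Z,S \right)} = 8 Z$ ($d{\left(Z,S \right)} = 4 \cdot 2 Z = 8 Z$)
$d{\left(-186,213 \right)} + 14251 = 8 \left(-186\right) + 14251 = -1488 + 14251 = 12763$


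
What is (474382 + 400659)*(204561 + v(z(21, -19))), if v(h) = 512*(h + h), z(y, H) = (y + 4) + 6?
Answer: 206776563505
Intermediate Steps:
z(y, H) = 10 + y (z(y, H) = (4 + y) + 6 = 10 + y)
v(h) = 1024*h (v(h) = 512*(2*h) = 1024*h)
(474382 + 400659)*(204561 + v(z(21, -19))) = (474382 + 400659)*(204561 + 1024*(10 + 21)) = 875041*(204561 + 1024*31) = 875041*(204561 + 31744) = 875041*236305 = 206776563505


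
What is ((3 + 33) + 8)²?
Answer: 1936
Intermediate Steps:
((3 + 33) + 8)² = (36 + 8)² = 44² = 1936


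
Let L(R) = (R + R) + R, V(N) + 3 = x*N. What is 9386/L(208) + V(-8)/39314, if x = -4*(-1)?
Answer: 7095757/471768 ≈ 15.041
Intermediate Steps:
x = 4
V(N) = -3 + 4*N
L(R) = 3*R (L(R) = 2*R + R = 3*R)
9386/L(208) + V(-8)/39314 = 9386/((3*208)) + (-3 + 4*(-8))/39314 = 9386/624 + (-3 - 32)*(1/39314) = 9386*(1/624) - 35*1/39314 = 361/24 - 35/39314 = 7095757/471768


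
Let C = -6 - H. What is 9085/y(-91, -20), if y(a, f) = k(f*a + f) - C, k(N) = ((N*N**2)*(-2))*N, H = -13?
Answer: -395/912834782609 ≈ -4.3272e-10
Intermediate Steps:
C = 7 (C = -6 - 1*(-13) = -6 + 13 = 7)
k(N) = -2*N**4 (k(N) = (N**3*(-2))*N = (-2*N**3)*N = -2*N**4)
y(a, f) = -7 - 2*(f + a*f)**4 (y(a, f) = -2*(f*a + f)**4 - 1*7 = -2*(a*f + f)**4 - 7 = -2*(f + a*f)**4 - 7 = -7 - 2*(f + a*f)**4)
9085/y(-91, -20) = 9085/(-7 - 2*(-20)**4*(1 - 91)**4) = 9085/(-7 - 2*160000*(-90)**4) = 9085/(-7 - 2*160000*65610000) = 9085/(-7 - 20995200000000) = 9085/(-20995200000007) = 9085*(-1/20995200000007) = -395/912834782609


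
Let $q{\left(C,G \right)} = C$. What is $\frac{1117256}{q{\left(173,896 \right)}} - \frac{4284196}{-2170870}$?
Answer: $\frac{1213079349314}{187780255} \approx 6460.1$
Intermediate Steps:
$\frac{1117256}{q{\left(173,896 \right)}} - \frac{4284196}{-2170870} = \frac{1117256}{173} - \frac{4284196}{-2170870} = 1117256 \cdot \frac{1}{173} - - \frac{2142098}{1085435} = \frac{1117256}{173} + \frac{2142098}{1085435} = \frac{1213079349314}{187780255}$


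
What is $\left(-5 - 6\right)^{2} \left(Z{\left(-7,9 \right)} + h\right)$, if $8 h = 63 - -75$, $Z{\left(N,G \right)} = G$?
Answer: $\frac{12705}{4} \approx 3176.3$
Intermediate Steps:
$h = \frac{69}{4}$ ($h = \frac{63 - -75}{8} = \frac{63 + 75}{8} = \frac{1}{8} \cdot 138 = \frac{69}{4} \approx 17.25$)
$\left(-5 - 6\right)^{2} \left(Z{\left(-7,9 \right)} + h\right) = \left(-5 - 6\right)^{2} \left(9 + \frac{69}{4}\right) = \left(-11\right)^{2} \cdot \frac{105}{4} = 121 \cdot \frac{105}{4} = \frac{12705}{4}$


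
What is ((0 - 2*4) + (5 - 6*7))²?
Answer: 2025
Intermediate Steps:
((0 - 2*4) + (5 - 6*7))² = ((0 - 8) + (5 - 42))² = (-8 - 37)² = (-45)² = 2025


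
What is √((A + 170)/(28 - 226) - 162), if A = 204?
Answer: 5*I*√59/3 ≈ 12.802*I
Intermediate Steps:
√((A + 170)/(28 - 226) - 162) = √((204 + 170)/(28 - 226) - 162) = √(374/(-198) - 162) = √(374*(-1/198) - 162) = √(-17/9 - 162) = √(-1475/9) = 5*I*√59/3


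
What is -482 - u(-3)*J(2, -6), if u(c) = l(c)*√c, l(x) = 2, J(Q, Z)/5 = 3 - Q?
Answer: -482 - 10*I*√3 ≈ -482.0 - 17.32*I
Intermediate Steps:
J(Q, Z) = 15 - 5*Q (J(Q, Z) = 5*(3 - Q) = 15 - 5*Q)
u(c) = 2*√c
-482 - u(-3)*J(2, -6) = -482 - 2*√(-3)*(15 - 5*2) = -482 - 2*(I*√3)*(15 - 10) = -482 - 2*I*√3*5 = -482 - 10*I*√3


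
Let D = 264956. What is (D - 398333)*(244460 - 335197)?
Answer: 12102228849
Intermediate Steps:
(D - 398333)*(244460 - 335197) = (264956 - 398333)*(244460 - 335197) = -133377*(-90737) = 12102228849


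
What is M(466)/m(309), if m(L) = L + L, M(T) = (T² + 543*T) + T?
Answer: 235330/309 ≈ 761.59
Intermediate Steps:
M(T) = T² + 544*T
m(L) = 2*L
M(466)/m(309) = (466*(544 + 466))/((2*309)) = (466*1010)/618 = 470660*(1/618) = 235330/309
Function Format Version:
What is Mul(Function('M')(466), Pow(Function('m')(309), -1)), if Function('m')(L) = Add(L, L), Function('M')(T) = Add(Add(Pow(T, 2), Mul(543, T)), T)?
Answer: Rational(235330, 309) ≈ 761.59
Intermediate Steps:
Function('M')(T) = Add(Pow(T, 2), Mul(544, T))
Function('m')(L) = Mul(2, L)
Mul(Function('M')(466), Pow(Function('m')(309), -1)) = Mul(Mul(466, Add(544, 466)), Pow(Mul(2, 309), -1)) = Mul(Mul(466, 1010), Pow(618, -1)) = Mul(470660, Rational(1, 618)) = Rational(235330, 309)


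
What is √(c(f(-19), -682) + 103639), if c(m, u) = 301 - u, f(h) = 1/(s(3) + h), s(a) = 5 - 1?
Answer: √104622 ≈ 323.45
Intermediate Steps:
s(a) = 4
f(h) = 1/(4 + h)
√(c(f(-19), -682) + 103639) = √((301 - 1*(-682)) + 103639) = √((301 + 682) + 103639) = √(983 + 103639) = √104622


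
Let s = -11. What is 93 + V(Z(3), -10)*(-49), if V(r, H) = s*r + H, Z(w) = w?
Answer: 2200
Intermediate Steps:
V(r, H) = H - 11*r (V(r, H) = -11*r + H = H - 11*r)
93 + V(Z(3), -10)*(-49) = 93 + (-10 - 11*3)*(-49) = 93 + (-10 - 33)*(-49) = 93 - 43*(-49) = 93 + 2107 = 2200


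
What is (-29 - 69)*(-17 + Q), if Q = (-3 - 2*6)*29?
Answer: 44296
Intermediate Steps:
Q = -435 (Q = (-3 - 12)*29 = -15*29 = -435)
(-29 - 69)*(-17 + Q) = (-29 - 69)*(-17 - 435) = -98*(-452) = 44296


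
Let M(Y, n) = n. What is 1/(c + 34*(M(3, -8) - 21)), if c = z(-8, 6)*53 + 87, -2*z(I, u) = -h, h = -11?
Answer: -2/2381 ≈ -0.00083998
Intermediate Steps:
z(I, u) = -11/2 (z(I, u) = -(-1)*(-11)/2 = -½*11 = -11/2)
c = -409/2 (c = -11/2*53 + 87 = -583/2 + 87 = -409/2 ≈ -204.50)
1/(c + 34*(M(3, -8) - 21)) = 1/(-409/2 + 34*(-8 - 21)) = 1/(-409/2 + 34*(-29)) = 1/(-409/2 - 986) = 1/(-2381/2) = -2/2381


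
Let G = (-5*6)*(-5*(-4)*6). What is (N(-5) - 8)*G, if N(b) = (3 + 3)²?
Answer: -100800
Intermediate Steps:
N(b) = 36 (N(b) = 6² = 36)
G = -3600 (G = -600*6 = -30*120 = -3600)
(N(-5) - 8)*G = (36 - 8)*(-3600) = 28*(-3600) = -100800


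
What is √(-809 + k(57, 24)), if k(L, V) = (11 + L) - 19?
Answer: 2*I*√190 ≈ 27.568*I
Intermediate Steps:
k(L, V) = -8 + L
√(-809 + k(57, 24)) = √(-809 + (-8 + 57)) = √(-809 + 49) = √(-760) = 2*I*√190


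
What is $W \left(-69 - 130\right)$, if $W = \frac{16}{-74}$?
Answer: $\frac{1592}{37} \approx 43.027$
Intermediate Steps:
$W = - \frac{8}{37}$ ($W = 16 \left(- \frac{1}{74}\right) = - \frac{8}{37} \approx -0.21622$)
$W \left(-69 - 130\right) = - \frac{8 \left(-69 - 130\right)}{37} = \left(- \frac{8}{37}\right) \left(-199\right) = \frac{1592}{37}$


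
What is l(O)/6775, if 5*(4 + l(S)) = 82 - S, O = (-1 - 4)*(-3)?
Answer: 47/33875 ≈ 0.0013875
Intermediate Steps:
O = 15 (O = -5*(-3) = 15)
l(S) = 62/5 - S/5 (l(S) = -4 + (82 - S)/5 = -4 + (82/5 - S/5) = 62/5 - S/5)
l(O)/6775 = (62/5 - ⅕*15)/6775 = (62/5 - 3)*(1/6775) = (47/5)*(1/6775) = 47/33875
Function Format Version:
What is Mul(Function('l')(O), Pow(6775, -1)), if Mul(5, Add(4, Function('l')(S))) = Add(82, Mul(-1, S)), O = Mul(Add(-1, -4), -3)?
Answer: Rational(47, 33875) ≈ 0.0013875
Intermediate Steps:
O = 15 (O = Mul(-5, -3) = 15)
Function('l')(S) = Add(Rational(62, 5), Mul(Rational(-1, 5), S)) (Function('l')(S) = Add(-4, Mul(Rational(1, 5), Add(82, Mul(-1, S)))) = Add(-4, Add(Rational(82, 5), Mul(Rational(-1, 5), S))) = Add(Rational(62, 5), Mul(Rational(-1, 5), S)))
Mul(Function('l')(O), Pow(6775, -1)) = Mul(Add(Rational(62, 5), Mul(Rational(-1, 5), 15)), Pow(6775, -1)) = Mul(Add(Rational(62, 5), -3), Rational(1, 6775)) = Mul(Rational(47, 5), Rational(1, 6775)) = Rational(47, 33875)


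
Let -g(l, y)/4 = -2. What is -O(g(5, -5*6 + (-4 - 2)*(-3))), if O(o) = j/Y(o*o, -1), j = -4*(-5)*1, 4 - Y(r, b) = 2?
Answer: -10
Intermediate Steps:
Y(r, b) = 2 (Y(r, b) = 4 - 1*2 = 4 - 2 = 2)
g(l, y) = 8 (g(l, y) = -4*(-2) = 8)
j = 20 (j = 20*1 = 20)
O(o) = 10 (O(o) = 20/2 = 20*(1/2) = 10)
-O(g(5, -5*6 + (-4 - 2)*(-3))) = -1*10 = -10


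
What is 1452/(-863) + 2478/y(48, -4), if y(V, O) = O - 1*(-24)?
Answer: 1054737/8630 ≈ 122.22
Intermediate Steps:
y(V, O) = 24 + O (y(V, O) = O + 24 = 24 + O)
1452/(-863) + 2478/y(48, -4) = 1452/(-863) + 2478/(24 - 4) = 1452*(-1/863) + 2478/20 = -1452/863 + 2478*(1/20) = -1452/863 + 1239/10 = 1054737/8630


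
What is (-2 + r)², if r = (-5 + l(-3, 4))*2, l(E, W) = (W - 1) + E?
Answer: 144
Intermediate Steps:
l(E, W) = -1 + E + W (l(E, W) = (-1 + W) + E = -1 + E + W)
r = -10 (r = (-5 + (-1 - 3 + 4))*2 = (-5 + 0)*2 = -5*2 = -10)
(-2 + r)² = (-2 - 10)² = (-12)² = 144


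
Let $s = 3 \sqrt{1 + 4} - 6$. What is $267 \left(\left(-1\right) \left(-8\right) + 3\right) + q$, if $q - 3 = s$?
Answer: $2934 + 3 \sqrt{5} \approx 2940.7$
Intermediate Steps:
$s = -6 + 3 \sqrt{5}$ ($s = 3 \sqrt{5} - 6 = -6 + 3 \sqrt{5} \approx 0.7082$)
$q = -3 + 3 \sqrt{5}$ ($q = 3 - \left(6 - 3 \sqrt{5}\right) = -3 + 3 \sqrt{5} \approx 3.7082$)
$267 \left(\left(-1\right) \left(-8\right) + 3\right) + q = 267 \left(\left(-1\right) \left(-8\right) + 3\right) - \left(3 - 3 \sqrt{5}\right) = 267 \left(8 + 3\right) - \left(3 - 3 \sqrt{5}\right) = 267 \cdot 11 - \left(3 - 3 \sqrt{5}\right) = 2937 - \left(3 - 3 \sqrt{5}\right) = 2934 + 3 \sqrt{5}$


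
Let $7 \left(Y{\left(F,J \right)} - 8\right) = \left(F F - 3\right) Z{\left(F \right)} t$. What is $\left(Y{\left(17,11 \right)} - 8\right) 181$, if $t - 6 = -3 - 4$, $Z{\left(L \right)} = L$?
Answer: $- \frac{880022}{7} \approx -1.2572 \cdot 10^{5}$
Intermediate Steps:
$t = -1$ ($t = 6 - 7 = -1$)
$Y{\left(F,J \right)} = 8 - \frac{F \left(-3 + F^{2}\right)}{7}$ ($Y{\left(F,J \right)} = 8 + \frac{\left(F F - 3\right) F \left(-1\right)}{7} = 8 + \frac{\left(F^{2} - 3\right) F \left(-1\right)}{7} = 8 + \frac{\left(-3 + F^{2}\right) F \left(-1\right)}{7} = 8 + \frac{F \left(-3 + F^{2}\right) \left(-1\right)}{7} = 8 + \frac{\left(-1\right) F \left(-3 + F^{2}\right)}{7} = 8 - \frac{F \left(-3 + F^{2}\right)}{7}$)
$\left(Y{\left(17,11 \right)} - 8\right) 181 = \left(\left(8 - \frac{17^{3}}{7} + \frac{3}{7} \cdot 17\right) - 8\right) 181 = \left(\left(8 - \frac{4913}{7} + \frac{51}{7}\right) - 8\right) 181 = \left(- \frac{4806}{7} - 8\right) 181 = \left(- \frac{4862}{7}\right) 181 = - \frac{880022}{7}$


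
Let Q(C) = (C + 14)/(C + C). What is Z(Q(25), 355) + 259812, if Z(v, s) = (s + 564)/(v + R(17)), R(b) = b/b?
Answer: 23169218/89 ≈ 2.6033e+5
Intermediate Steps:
R(b) = 1
Q(C) = (14 + C)/(2*C) (Q(C) = (14 + C)/((2*C)) = (14 + C)*(1/(2*C)) = (14 + C)/(2*C))
Z(v, s) = (564 + s)/(1 + v) (Z(v, s) = (s + 564)/(v + 1) = (564 + s)/(1 + v))
Z(Q(25), 355) + 259812 = (564 + 355)/(1 + (½)*(14 + 25)/25) + 259812 = 919/(1 + (½)*(1/25)*39) + 259812 = 919/(1 + 39/50) + 259812 = 919/(89/50) + 259812 = (50/89)*919 + 259812 = 45950/89 + 259812 = 23169218/89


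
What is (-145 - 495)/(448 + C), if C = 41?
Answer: -640/489 ≈ -1.3088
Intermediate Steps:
(-145 - 495)/(448 + C) = (-145 - 495)/(448 + 41) = -640/489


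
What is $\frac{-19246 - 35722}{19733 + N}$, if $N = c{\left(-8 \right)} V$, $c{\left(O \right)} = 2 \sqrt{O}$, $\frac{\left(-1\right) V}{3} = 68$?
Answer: $- \frac{1084683544}{390723001} - \frac{44853888 i \sqrt{2}}{390723001} \approx -2.7761 - 0.16235 i$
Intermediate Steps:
$V = -204$ ($V = \left(-3\right) 68 = -204$)
$N = - 816 i \sqrt{2}$ ($N = 2 \sqrt{-8} \left(-204\right) = 2 \cdot 2 i \sqrt{2} \left(-204\right) = 4 i \sqrt{2} \left(-204\right) = - 816 i \sqrt{2} \approx - 1154.0 i$)
$\frac{-19246 - 35722}{19733 + N} = \frac{-19246 - 35722}{19733 - 816 i \sqrt{2}} = - \frac{54968}{19733 - 816 i \sqrt{2}}$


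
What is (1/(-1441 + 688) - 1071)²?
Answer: 650384183296/567009 ≈ 1.1470e+6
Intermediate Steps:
(1/(-1441 + 688) - 1071)² = (1/(-753) - 1071)² = (-1/753 - 1071)² = (-806464/753)² = 650384183296/567009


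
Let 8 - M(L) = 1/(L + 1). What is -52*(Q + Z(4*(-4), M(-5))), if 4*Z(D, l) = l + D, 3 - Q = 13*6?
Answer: 16003/4 ≈ 4000.8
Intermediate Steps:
M(L) = 8 - 1/(1 + L) (M(L) = 8 - 1/(L + 1) = 8 - 1/(1 + L))
Q = -75 (Q = 3 - 13*6 = 3 - 1*78 = 3 - 78 = -75)
Z(D, l) = D/4 + l/4 (Z(D, l) = (l + D)/4 = (D + l)/4 = D/4 + l/4)
-52*(Q + Z(4*(-4), M(-5))) = -52*(-75 + ((4*(-4))/4 + ((7 + 8*(-5))/(1 - 5))/4)) = -52*(-75 + ((¼)*(-16) + ((7 - 40)/(-4))/4)) = -52*(-75 + (-4 + (-¼*(-33))/4)) = -52*(-75 + (-4 + (¼)*(33/4))) = -52*(-75 + (-4 + 33/16)) = -52*(-75 - 31/16) = -52*(-1231/16) = 16003/4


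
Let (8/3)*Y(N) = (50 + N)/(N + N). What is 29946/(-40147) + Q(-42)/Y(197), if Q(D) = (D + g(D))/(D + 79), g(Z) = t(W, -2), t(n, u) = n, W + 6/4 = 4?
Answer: -306289030/57932121 ≈ -5.2870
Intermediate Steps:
W = 5/2 (W = -3/2 + 4 = 5/2 ≈ 2.5000)
g(Z) = 5/2
Y(N) = 3*(50 + N)/(16*N) (Y(N) = 3*((50 + N)/(N + N))/8 = 3*((50 + N)/((2*N)))/8 = 3*((50 + N)*(1/(2*N)))/8 = 3*((50 + N)/(2*N))/8 = 3*(50 + N)/(16*N))
Q(D) = (5/2 + D)/(79 + D) (Q(D) = (D + 5/2)/(D + 79) = (5/2 + D)/(79 + D))
29946/(-40147) + Q(-42)/Y(197) = 29946/(-40147) + ((5/2 - 42)/(79 - 42))/(((3/16)*(50 + 197)/197)) = 29946*(-1/40147) + (-79/2/37)/(((3/16)*(1/197)*247)) = -29946/40147 + ((1/37)*(-79/2))/(741/3152) = -29946/40147 - 79/74*3152/741 = -29946/40147 - 124504/27417 = -306289030/57932121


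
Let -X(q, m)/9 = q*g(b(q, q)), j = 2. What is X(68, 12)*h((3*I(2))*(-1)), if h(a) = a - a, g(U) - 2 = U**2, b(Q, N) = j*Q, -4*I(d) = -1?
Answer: 0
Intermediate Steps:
I(d) = 1/4 (I(d) = -1/4*(-1) = 1/4)
b(Q, N) = 2*Q
g(U) = 2 + U**2
X(q, m) = -9*q*(2 + 4*q**2) (X(q, m) = -9*q*(2 + (2*q)**2) = -9*q*(2 + 4*q**2))
h(a) = 0
X(68, 12)*h((3*I(2))*(-1)) = (-36*68**3 - 18*68)*0 = (-36*314432 - 1224)*0 = (-11319552 - 1224)*0 = -11320776*0 = 0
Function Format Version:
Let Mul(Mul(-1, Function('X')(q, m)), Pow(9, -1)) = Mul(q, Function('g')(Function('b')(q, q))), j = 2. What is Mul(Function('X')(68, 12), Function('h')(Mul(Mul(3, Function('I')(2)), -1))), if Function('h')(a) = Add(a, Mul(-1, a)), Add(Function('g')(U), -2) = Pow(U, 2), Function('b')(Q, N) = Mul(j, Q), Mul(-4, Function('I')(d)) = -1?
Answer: 0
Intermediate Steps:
Function('I')(d) = Rational(1, 4) (Function('I')(d) = Mul(Rational(-1, 4), -1) = Rational(1, 4))
Function('b')(Q, N) = Mul(2, Q)
Function('g')(U) = Add(2, Pow(U, 2))
Function('X')(q, m) = Mul(-9, q, Add(2, Mul(4, Pow(q, 2)))) (Function('X')(q, m) = Mul(-9, Mul(q, Add(2, Pow(Mul(2, q), 2)))) = Mul(-9, Mul(q, Add(2, Mul(4, Pow(q, 2))))) = Mul(-9, q, Add(2, Mul(4, Pow(q, 2)))))
Function('h')(a) = 0
Mul(Function('X')(68, 12), Function('h')(Mul(Mul(3, Function('I')(2)), -1))) = Mul(Add(Mul(-36, Pow(68, 3)), Mul(-18, 68)), 0) = Mul(Add(Mul(-36, 314432), -1224), 0) = Mul(Add(-11319552, -1224), 0) = Mul(-11320776, 0) = 0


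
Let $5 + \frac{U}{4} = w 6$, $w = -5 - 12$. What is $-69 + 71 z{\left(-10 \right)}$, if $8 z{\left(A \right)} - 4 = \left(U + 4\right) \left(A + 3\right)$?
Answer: $\frac{52615}{2} \approx 26308.0$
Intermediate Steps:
$w = -17$ ($w = -5 - 12 = -17$)
$U = -428$ ($U = -20 + 4 \left(\left(-17\right) 6\right) = -20 + 4 \left(-102\right) = -20 - 408 = -428$)
$z{\left(A \right)} = - \frac{317}{2} - 53 A$ ($z{\left(A \right)} = \frac{1}{2} + \frac{\left(-428 + 4\right) \left(A + 3\right)}{8} = \frac{1}{2} + \frac{\left(-424\right) \left(3 + A\right)}{8} = \frac{1}{2} + \frac{-1272 - 424 A}{8} = \frac{1}{2} - \left(159 + 53 A\right) = - \frac{317}{2} - 53 A$)
$-69 + 71 z{\left(-10 \right)} = -69 + 71 \left(- \frac{317}{2} - -530\right) = -69 + 71 \left(- \frac{317}{2} + 530\right) = -69 + 71 \cdot \frac{743}{2} = -69 + \frac{52753}{2} = \frac{52615}{2}$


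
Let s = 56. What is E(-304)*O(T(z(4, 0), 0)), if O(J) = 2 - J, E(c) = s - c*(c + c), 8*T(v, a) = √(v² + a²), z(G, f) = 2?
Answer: -323358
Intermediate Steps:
T(v, a) = √(a² + v²)/8 (T(v, a) = √(v² + a²)/8 = √(a² + v²)/8)
E(c) = 56 - 2*c² (E(c) = 56 - c*(c + c) = 56 - c*2*c = 56 - 2*c²)
E(-304)*O(T(z(4, 0), 0)) = (56 - 2*(-304)²)*(2 - √(0² + 2²)/8) = (56 - 2*92416)*(2 - √(0 + 4)/8) = (56 - 184832)*(2 - √4/8) = -184776*(2 - 2/8) = -184776*(2 - 1*¼) = -184776*(2 - ¼) = -184776*7/4 = -323358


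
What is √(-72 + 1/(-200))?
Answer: I*√28802/20 ≈ 8.4856*I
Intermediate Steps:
√(-72 + 1/(-200)) = √(-72 - 1/200) = √(-14401/200) = I*√28802/20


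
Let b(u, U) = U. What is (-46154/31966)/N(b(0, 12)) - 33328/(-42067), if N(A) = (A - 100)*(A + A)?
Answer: 1125993947647/1420017690432 ≈ 0.79294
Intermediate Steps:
N(A) = 2*A*(-100 + A) (N(A) = (-100 + A)*(2*A) = 2*A*(-100 + A))
(-46154/31966)/N(b(0, 12)) - 33328/(-42067) = (-46154/31966)/((2*12*(-100 + 12))) - 33328/(-42067) = (-46154*1/31966)/((2*12*(-88))) - 33328*(-1/42067) = -23077/15983/(-2112) + 33328/42067 = -23077/15983*(-1/2112) + 33328/42067 = 23077/33756096 + 33328/42067 = 1125993947647/1420017690432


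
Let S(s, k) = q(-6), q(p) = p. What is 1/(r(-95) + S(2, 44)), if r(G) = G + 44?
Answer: -1/57 ≈ -0.017544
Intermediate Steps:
S(s, k) = -6
r(G) = 44 + G
1/(r(-95) + S(2, 44)) = 1/((44 - 95) - 6) = 1/(-51 - 6) = 1/(-57) = -1/57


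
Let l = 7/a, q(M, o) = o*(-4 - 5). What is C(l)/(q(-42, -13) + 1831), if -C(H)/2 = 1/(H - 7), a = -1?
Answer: 1/13636 ≈ 7.3335e-5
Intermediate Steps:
q(M, o) = -9*o (q(M, o) = o*(-9) = -9*o)
l = -7 (l = 7/(-1) = 7*(-1) = -7)
C(H) = -2/(-7 + H) (C(H) = -2/(H - 7) = -2/(-7 + H))
C(l)/(q(-42, -13) + 1831) = (-2/(-7 - 7))/(-9*(-13) + 1831) = (-2/(-14))/(117 + 1831) = (-2*(-1/14))/1948 = (1/1948)*(1/7) = 1/13636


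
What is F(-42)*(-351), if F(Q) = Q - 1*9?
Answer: 17901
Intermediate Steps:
F(Q) = -9 + Q (F(Q) = Q - 9 = -9 + Q)
F(-42)*(-351) = (-9 - 42)*(-351) = -51*(-351) = 17901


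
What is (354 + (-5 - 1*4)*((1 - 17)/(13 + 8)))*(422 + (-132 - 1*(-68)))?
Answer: 904308/7 ≈ 1.2919e+5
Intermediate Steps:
(354 + (-5 - 1*4)*((1 - 17)/(13 + 8)))*(422 + (-132 - 1*(-68))) = (354 + (-5 - 4)*(-16/21))*(422 + (-132 + 68)) = (354 - (-144)/21)*(422 - 64) = (354 - 9*(-16/21))*358 = (354 + 48/7)*358 = (2526/7)*358 = 904308/7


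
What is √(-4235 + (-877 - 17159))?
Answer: I*√22271 ≈ 149.23*I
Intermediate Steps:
√(-4235 + (-877 - 17159)) = √(-4235 - 18036) = √(-22271) = I*√22271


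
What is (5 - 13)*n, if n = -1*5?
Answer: 40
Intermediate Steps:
n = -5
(5 - 13)*n = (5 - 13)*(-5) = -8*(-5) = 40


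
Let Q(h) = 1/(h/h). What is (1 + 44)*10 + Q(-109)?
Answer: 451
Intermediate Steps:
Q(h) = 1 (Q(h) = 1/1 = 1)
(1 + 44)*10 + Q(-109) = (1 + 44)*10 + 1 = 45*10 + 1 = 450 + 1 = 451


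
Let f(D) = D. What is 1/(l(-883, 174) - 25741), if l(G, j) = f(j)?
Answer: -1/25567 ≈ -3.9113e-5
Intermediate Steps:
l(G, j) = j
1/(l(-883, 174) - 25741) = 1/(174 - 25741) = 1/(-25567) = -1/25567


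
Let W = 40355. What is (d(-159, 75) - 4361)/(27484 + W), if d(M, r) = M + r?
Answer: -4445/67839 ≈ -0.065523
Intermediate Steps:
(d(-159, 75) - 4361)/(27484 + W) = ((-159 + 75) - 4361)/(27484 + 40355) = (-84 - 4361)/67839 = -4445*1/67839 = -4445/67839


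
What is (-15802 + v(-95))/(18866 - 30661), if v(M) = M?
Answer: 2271/1685 ≈ 1.3478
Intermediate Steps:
(-15802 + v(-95))/(18866 - 30661) = (-15802 - 95)/(18866 - 30661) = -15897/(-11795) = -15897*(-1/11795) = 2271/1685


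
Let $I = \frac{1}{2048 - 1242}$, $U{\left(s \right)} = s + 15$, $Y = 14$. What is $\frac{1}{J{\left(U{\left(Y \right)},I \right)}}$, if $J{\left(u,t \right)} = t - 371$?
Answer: $- \frac{806}{299025} \approx -0.0026954$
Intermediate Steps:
$U{\left(s \right)} = 15 + s$
$I = \frac{1}{806} \approx 0.0012407$
$J{\left(u,t \right)} = -371 + t$
$\frac{1}{J{\left(U{\left(Y \right)},I \right)}} = \frac{1}{-371 + \frac{1}{806}} = \frac{1}{- \frac{299025}{806}} = - \frac{806}{299025}$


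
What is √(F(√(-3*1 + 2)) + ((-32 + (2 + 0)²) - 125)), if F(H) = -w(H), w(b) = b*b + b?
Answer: √(-152 - I) ≈ 0.04056 - 12.329*I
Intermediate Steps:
w(b) = b + b² (w(b) = b² + b = b + b²)
F(H) = -H*(1 + H)
√(F(√(-3*1 + 2)) + ((-32 + (2 + 0)²) - 125)) = √(-√(-3*1 + 2)*(1 + √(-3*1 + 2)) + ((-32 + (2 + 0)²) - 125)) = √(-√(-3 + 2)*(1 + √(-3 + 2)) + ((-32 + 2²) - 125)) = √(-√(-1)*(1 + √(-1)) + ((-32 + 4) - 125)) = √(-I*(1 + I) + (-28 - 125)) = √(-I*(1 + I) - 153) = √(-153 - I*(1 + I))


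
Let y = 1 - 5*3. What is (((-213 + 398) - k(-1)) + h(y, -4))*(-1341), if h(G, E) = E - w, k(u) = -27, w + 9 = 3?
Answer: -286974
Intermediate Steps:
w = -6 (w = -9 + 3 = -6)
y = -14 (y = 1 - 15 = -14)
h(G, E) = 6 + E (h(G, E) = E - 1*(-6) = E + 6 = 6 + E)
(((-213 + 398) - k(-1)) + h(y, -4))*(-1341) = (((-213 + 398) - 1*(-27)) + (6 - 4))*(-1341) = ((185 + 27) + 2)*(-1341) = (212 + 2)*(-1341) = 214*(-1341) = -286974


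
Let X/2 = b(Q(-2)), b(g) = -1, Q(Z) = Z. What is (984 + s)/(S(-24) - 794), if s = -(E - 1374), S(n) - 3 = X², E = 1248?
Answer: -1110/787 ≈ -1.4104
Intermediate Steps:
X = -2 (X = 2*(-1) = -2)
S(n) = 7 (S(n) = 3 + (-2)² = 3 + 4 = 7)
s = 126 (s = -(1248 - 1374) = -1*(-126) = 126)
(984 + s)/(S(-24) - 794) = (984 + 126)/(7 - 794) = 1110/(-787) = 1110*(-1/787) = -1110/787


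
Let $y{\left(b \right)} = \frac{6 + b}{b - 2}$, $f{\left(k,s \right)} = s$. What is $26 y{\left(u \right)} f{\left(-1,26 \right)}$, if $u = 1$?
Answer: $-4732$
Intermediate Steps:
$y{\left(b \right)} = \frac{6 + b}{-2 + b}$
$26 y{\left(u \right)} f{\left(-1,26 \right)} = 26 \frac{6 + 1}{-2 + 1} \cdot 26 = 26 \frac{1}{-1} \cdot 7 \cdot 26 = 26 \left(\left(-1\right) 7\right) 26 = 26 \left(-7\right) 26 = \left(-182\right) 26 = -4732$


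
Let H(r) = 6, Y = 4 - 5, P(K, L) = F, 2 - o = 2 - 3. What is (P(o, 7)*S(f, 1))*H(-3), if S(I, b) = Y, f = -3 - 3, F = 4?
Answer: -24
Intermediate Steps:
o = 3 (o = 2 - (2 - 3) = 2 - 1*(-1) = 2 + 1 = 3)
P(K, L) = 4
Y = -1
f = -6
S(I, b) = -1
(P(o, 7)*S(f, 1))*H(-3) = (4*(-1))*6 = -4*6 = -24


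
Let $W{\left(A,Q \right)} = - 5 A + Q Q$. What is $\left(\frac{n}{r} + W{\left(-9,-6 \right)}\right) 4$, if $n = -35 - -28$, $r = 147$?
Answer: $\frac{6800}{21} \approx 323.81$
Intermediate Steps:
$W{\left(A,Q \right)} = Q^{2} - 5 A$ ($W{\left(A,Q \right)} = - 5 A + Q^{2} = Q^{2} - 5 A$)
$n = -7$ ($n = -35 + 28 = -7$)
$\left(\frac{n}{r} + W{\left(-9,-6 \right)}\right) 4 = \left(- \frac{7}{147} + \left(\left(-6\right)^{2} - -45\right)\right) 4 = \left(\left(-7\right) \frac{1}{147} + \left(36 + 45\right)\right) 4 = \left(- \frac{1}{21} + 81\right) 4 = \frac{1700}{21} \cdot 4 = \frac{6800}{21}$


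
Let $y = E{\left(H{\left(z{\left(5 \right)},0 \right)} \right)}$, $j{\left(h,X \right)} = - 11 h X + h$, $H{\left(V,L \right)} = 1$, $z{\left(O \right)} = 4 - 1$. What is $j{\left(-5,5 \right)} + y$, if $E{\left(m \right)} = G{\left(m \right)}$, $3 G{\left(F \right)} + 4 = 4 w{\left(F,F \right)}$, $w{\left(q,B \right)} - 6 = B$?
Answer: $278$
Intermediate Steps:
$w{\left(q,B \right)} = 6 + B$
$z{\left(O \right)} = 3$
$G{\left(F \right)} = \frac{20}{3} + \frac{4 F}{3}$ ($G{\left(F \right)} = - \frac{4}{3} + \frac{4 \left(6 + F\right)}{3} = - \frac{4}{3} + \frac{24 + 4 F}{3} = - \frac{4}{3} + \left(8 + \frac{4 F}{3}\right) = \frac{20}{3} + \frac{4 F}{3}$)
$E{\left(m \right)} = \frac{20}{3} + \frac{4 m}{3}$
$j{\left(h,X \right)} = h - 11 X h$ ($j{\left(h,X \right)} = - 11 X h + h = h - 11 X h$)
$y = 8$ ($y = \frac{20}{3} + \frac{4}{3} \cdot 1 = \frac{20}{3} + \frac{4}{3} = 8$)
$j{\left(-5,5 \right)} + y = - 5 \left(1 - 55\right) + 8 = \left(-5\right) \left(-54\right) + 8 = 270 + 8 = 278$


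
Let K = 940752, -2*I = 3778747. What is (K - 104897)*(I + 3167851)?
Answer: 2137243621525/2 ≈ 1.0686e+12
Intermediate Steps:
I = -3778747/2 (I = -½*3778747 = -3778747/2 ≈ -1.8894e+6)
(K - 104897)*(I + 3167851) = (940752 - 104897)*(-3778747/2 + 3167851) = 835855*(2556955/2) = 2137243621525/2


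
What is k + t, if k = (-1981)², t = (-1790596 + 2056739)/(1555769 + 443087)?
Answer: 7844232797159/1998856 ≈ 3.9244e+6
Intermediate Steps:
t = 266143/1998856 ≈ 0.13315
k = 3924361
k + t = 3924361 + 266143/1998856 = 7844232797159/1998856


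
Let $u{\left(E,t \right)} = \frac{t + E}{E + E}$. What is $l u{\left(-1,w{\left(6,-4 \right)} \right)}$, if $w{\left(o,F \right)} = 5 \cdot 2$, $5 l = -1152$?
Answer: $\frac{5184}{5} \approx 1036.8$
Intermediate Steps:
$l = - \frac{1152}{5}$ ($l = \frac{1}{5} \left(-1152\right) = - \frac{1152}{5} \approx -230.4$)
$w{\left(o,F \right)} = 10$
$u{\left(E,t \right)} = \frac{E + t}{2 E}$
$l u{\left(-1,w{\left(6,-4 \right)} \right)} = - \frac{1152 \frac{-1 + 10}{2 \left(-1\right)}}{5} = - \frac{1152 \cdot \frac{1}{2} \left(-1\right) 9}{5} = \left(- \frac{1152}{5}\right) \left(- \frac{9}{2}\right) = \frac{5184}{5}$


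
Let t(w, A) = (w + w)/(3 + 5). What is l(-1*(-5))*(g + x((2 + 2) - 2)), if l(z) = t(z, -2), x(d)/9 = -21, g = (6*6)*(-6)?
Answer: -2025/4 ≈ -506.25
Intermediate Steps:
t(w, A) = w/4 (t(w, A) = (2*w)/8 = (2*w)*(⅛) = w/4)
g = -216 (g = 36*(-6) = -216)
x(d) = -189 (x(d) = 9*(-21) = -189)
l(z) = z/4
l(-1*(-5))*(g + x((2 + 2) - 2)) = ((-1*(-5))/4)*(-216 - 189) = ((¼)*5)*(-405) = (5/4)*(-405) = -2025/4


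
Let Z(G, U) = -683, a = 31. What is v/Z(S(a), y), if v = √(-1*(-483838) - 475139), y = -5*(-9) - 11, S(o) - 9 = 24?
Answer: -√8699/683 ≈ -0.13656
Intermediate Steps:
S(o) = 33 (S(o) = 9 + 24 = 33)
y = 34 (y = 45 - 11 = 34)
v = √8699 (v = √(483838 - 475139) = √8699 ≈ 93.268)
v/Z(S(a), y) = √8699/(-683) = √8699*(-1/683) = -√8699/683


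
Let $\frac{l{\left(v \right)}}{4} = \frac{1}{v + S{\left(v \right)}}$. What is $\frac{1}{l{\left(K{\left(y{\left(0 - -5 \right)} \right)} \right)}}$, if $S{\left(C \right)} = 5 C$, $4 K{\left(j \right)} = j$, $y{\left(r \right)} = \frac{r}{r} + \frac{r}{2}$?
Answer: $\frac{21}{16} \approx 1.3125$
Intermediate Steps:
$y{\left(r \right)} = 1 + \frac{r}{2}$ ($y{\left(r \right)} = 1 + r \frac{1}{2} = 1 + \frac{r}{2}$)
$K{\left(j \right)} = \frac{j}{4}$
$l{\left(v \right)} = \frac{2}{3 v}$ ($l{\left(v \right)} = \frac{4}{v + 5 v} = \frac{4}{6 v} = 4 \frac{1}{6 v} = \frac{2}{3 v}$)
$\frac{1}{l{\left(K{\left(y{\left(0 - -5 \right)} \right)} \right)}} = \frac{1}{\frac{2}{3} \frac{1}{\frac{1}{4} \left(1 + \frac{0 - -5}{2}\right)}} = \frac{1}{\frac{2}{3} \frac{1}{\frac{1}{4} \left(1 + \frac{0 + 5}{2}\right)}} = \frac{1}{\frac{2}{3} \frac{1}{\frac{1}{4} \left(1 + \frac{1}{2} \cdot 5\right)}} = \frac{1}{\frac{2}{3} \frac{1}{\frac{1}{4} \left(1 + \frac{5}{2}\right)}} = \frac{1}{\frac{2}{3} \frac{1}{\frac{1}{4} \cdot \frac{7}{2}}} = \frac{1}{\frac{2}{3} \frac{1}{\frac{7}{8}}} = \frac{1}{\frac{2}{3} \cdot \frac{8}{7}} = \frac{1}{\frac{16}{21}} = \frac{21}{16}$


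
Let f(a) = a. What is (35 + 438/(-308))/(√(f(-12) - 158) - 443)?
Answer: -2290753/30248526 - 5171*I*√170/30248526 ≈ -0.075731 - 0.0022289*I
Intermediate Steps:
(35 + 438/(-308))/(√(f(-12) - 158) - 443) = (35 + 438/(-308))/(√(-12 - 158) - 443) = (35 + 438*(-1/308))/(√(-170) - 443) = (35 - 219/154)/(I*√170 - 443) = 5171/(154*(-443 + I*√170))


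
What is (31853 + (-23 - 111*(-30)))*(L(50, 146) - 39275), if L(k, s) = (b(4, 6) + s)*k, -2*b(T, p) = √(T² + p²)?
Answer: -1124241000 - 1758000*√13 ≈ -1.1306e+9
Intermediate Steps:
b(T, p) = -√(T² + p²)/2
L(k, s) = k*(s - √13) (L(k, s) = (-√(4² + 6²)/2 + s)*k = (-√(16 + 36)/2 + s)*k = (-√13 + s)*k = (s - √13)*k = k*(s - √13))
(31853 + (-23 - 111*(-30)))*(L(50, 146) - 39275) = (31853 + (-23 - 111*(-30)))*(50*(146 - √13) - 39275) = (31853 + (-23 + 3330))*((7300 - 50*√13) - 39275) = (31853 + 3307)*(-31975 - 50*√13) = 35160*(-31975 - 50*√13) = -1124241000 - 1758000*√13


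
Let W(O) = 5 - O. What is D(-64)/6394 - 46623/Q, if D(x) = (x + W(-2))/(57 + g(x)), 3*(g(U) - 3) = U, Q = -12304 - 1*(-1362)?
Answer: 17289297255/4057862584 ≈ 4.2607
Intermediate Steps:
Q = -10942 (Q = -12304 + 1362 = -10942)
g(U) = 3 + U/3
D(x) = (7 + x)/(60 + x/3) (D(x) = (x + (5 - 1*(-2)))/(57 + (3 + x/3)) = (x + (5 + 2))/(60 + x/3) = (x + 7)/(60 + x/3) = (7 + x)/(60 + x/3))
D(-64)/6394 - 46623/Q = (3*(7 - 64)/(180 - 64))/6394 - 46623/(-10942) = (3*(-57)/116)*(1/6394) - 46623*(-1/10942) = (3*(1/116)*(-57))*(1/6394) + 46623/10942 = -171/116*1/6394 + 46623/10942 = -171/741704 + 46623/10942 = 17289297255/4057862584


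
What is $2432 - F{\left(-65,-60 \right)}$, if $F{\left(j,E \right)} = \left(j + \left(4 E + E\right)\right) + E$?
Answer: $2857$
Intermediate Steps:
$F{\left(j,E \right)} = j + 6 E$ ($F{\left(j,E \right)} = \left(j + 5 E\right) + E = j + 6 E$)
$2432 - F{\left(-65,-60 \right)} = 2432 - \left(-65 + 6 \left(-60\right)\right) = 2432 - \left(-65 - 360\right) = 2432 - -425 = 2432 + 425 = 2857$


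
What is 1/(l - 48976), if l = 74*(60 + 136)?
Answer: -1/34472 ≈ -2.9009e-5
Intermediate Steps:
l = 14504 (l = 74*196 = 14504)
1/(l - 48976) = 1/(14504 - 48976) = 1/(-34472) = -1/34472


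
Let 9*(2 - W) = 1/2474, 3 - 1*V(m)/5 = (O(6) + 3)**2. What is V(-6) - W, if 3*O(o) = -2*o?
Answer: 178129/22266 ≈ 8.0000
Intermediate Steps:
O(o) = -2*o/3 (O(o) = (-2*o)/3 = -2*o/3)
V(m) = 10 (V(m) = 15 - 5*(-2/3*6 + 3)**2 = 15 - 5*(-4 + 3)**2 = 15 - 5*(-1)**2 = 15 - 5*1 = 15 - 5 = 10)
W = 44531/22266 (W = 2 - 1/9/2474 = 2 - 1/9*1/2474 = 2 - 1/22266 = 44531/22266 ≈ 2.0000)
V(-6) - W = 10 - 1*44531/22266 = 10 - 44531/22266 = 178129/22266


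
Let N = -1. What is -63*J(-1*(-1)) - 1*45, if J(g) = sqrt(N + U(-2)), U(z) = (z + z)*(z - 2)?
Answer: -45 - 63*sqrt(15) ≈ -289.00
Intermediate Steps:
U(z) = 2*z*(-2 + z) (U(z) = (2*z)*(-2 + z) = 2*z*(-2 + z))
J(g) = sqrt(15) (J(g) = sqrt(-1 + 2*(-2)*(-2 - 2)) = sqrt(-1 + 2*(-2)*(-4)) = sqrt(-1 + 16) = sqrt(15))
-63*J(-1*(-1)) - 1*45 = -63*sqrt(15) - 1*45 = -63*sqrt(15) - 45 = -45 - 63*sqrt(15)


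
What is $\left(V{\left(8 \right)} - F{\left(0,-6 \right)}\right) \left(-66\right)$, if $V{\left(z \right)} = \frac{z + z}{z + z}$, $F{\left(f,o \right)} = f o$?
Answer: $-66$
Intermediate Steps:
$V{\left(z \right)} = 1$ ($V{\left(z \right)} = \frac{2 z}{2 z} = 2 z \frac{1}{2 z} = 1$)
$\left(V{\left(8 \right)} - F{\left(0,-6 \right)}\right) \left(-66\right) = \left(1 - 0 \left(-6\right)\right) \left(-66\right) = \left(1 - 0\right) \left(-66\right) = \left(1 + 0\right) \left(-66\right) = 1 \left(-66\right) = -66$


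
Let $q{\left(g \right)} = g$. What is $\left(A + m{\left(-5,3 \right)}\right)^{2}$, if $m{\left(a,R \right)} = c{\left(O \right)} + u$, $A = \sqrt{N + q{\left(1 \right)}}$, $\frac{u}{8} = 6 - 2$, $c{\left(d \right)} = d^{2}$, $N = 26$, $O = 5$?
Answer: $3276 + 342 \sqrt{3} \approx 3868.4$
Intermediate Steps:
$u = 32$ ($u = 8 \left(6 - 2\right) = 8 \cdot 4 = 32$)
$A = 3 \sqrt{3}$ ($A = \sqrt{26 + 1} = \sqrt{27} = 3 \sqrt{3} \approx 5.1962$)
$m{\left(a,R \right)} = 57$ ($m{\left(a,R \right)} = 5^{2} + 32 = 25 + 32 = 57$)
$\left(A + m{\left(-5,3 \right)}\right)^{2} = \left(3 \sqrt{3} + 57\right)^{2} = \left(57 + 3 \sqrt{3}\right)^{2}$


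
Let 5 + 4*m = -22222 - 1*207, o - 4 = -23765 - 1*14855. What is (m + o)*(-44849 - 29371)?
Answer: 3282342390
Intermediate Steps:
o = -38616 (o = 4 + (-23765 - 1*14855) = 4 + (-23765 - 14855) = 4 - 38620 = -38616)
m = -11217/2 (m = -5/4 + (-22222 - 1*207)/4 = -5/4 + (-22222 - 207)/4 = -5/4 + (¼)*(-22429) = -5/4 - 22429/4 = -11217/2 ≈ -5608.5)
(m + o)*(-44849 - 29371) = (-11217/2 - 38616)*(-44849 - 29371) = -88449/2*(-74220) = 3282342390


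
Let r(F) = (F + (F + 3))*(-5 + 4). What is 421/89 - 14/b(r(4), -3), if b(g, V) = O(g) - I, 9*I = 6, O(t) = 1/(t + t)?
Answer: 102023/4183 ≈ 24.390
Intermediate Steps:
O(t) = 1/(2*t)
I = 2/3 (I = (1/9)*6 = 2/3 ≈ 0.66667)
r(F) = -3 - 2*F (r(F) = (F + (3 + F))*(-1) = (3 + 2*F)*(-1) = -3 - 2*F)
b(g, V) = -2/3 + 1/(2*g) (b(g, V) = 1/(2*g) - 1*2/3 = 1/(2*g) - 2/3 = -2/3 + 1/(2*g))
421/89 - 14/b(r(4), -3) = 421/89 - 14*6*(-3 - 2*4)/(3 - 4*(-3 - 2*4)) = 421*(1/89) - 14*6*(-3 - 8)/(3 - 4*(-3 - 8)) = 421/89 - 14*(-66/(3 - 4*(-11))) = 421/89 - 14*(-66/(3 + 44)) = 421/89 - 14/((1/6)*(-1/11)*47) = 421/89 - 14/(-47/66) = 421/89 - 14*(-66/47) = 421/89 + 924/47 = 102023/4183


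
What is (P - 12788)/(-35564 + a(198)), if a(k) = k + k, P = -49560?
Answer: 15587/8792 ≈ 1.7729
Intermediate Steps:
a(k) = 2*k
(P - 12788)/(-35564 + a(198)) = (-49560 - 12788)/(-35564 + 2*198) = -62348/(-35564 + 396) = -62348/(-35168) = -62348*(-1/35168) = 15587/8792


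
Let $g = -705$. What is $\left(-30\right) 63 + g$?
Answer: $-2595$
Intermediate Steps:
$\left(-30\right) 63 + g = \left(-30\right) 63 - 705 = -1890 - 705 = -2595$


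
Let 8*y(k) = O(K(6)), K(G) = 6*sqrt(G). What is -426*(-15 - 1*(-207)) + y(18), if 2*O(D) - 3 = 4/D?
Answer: -1308669/16 + sqrt(6)/144 ≈ -81792.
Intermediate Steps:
O(D) = 3/2 + 2/D (O(D) = 3/2 + (4/D)/2 = 3/2 + 2/D)
y(k) = 3/16 + sqrt(6)/144 (y(k) = (3/2 + 2/((6*sqrt(6))))/8 = (3/2 + 2*(sqrt(6)/36))/8 = (3/2 + sqrt(6)/18)/8 = 3/16 + sqrt(6)/144)
-426*(-15 - 1*(-207)) + y(18) = -426*(-15 - 1*(-207)) + (3/16 + sqrt(6)/144) = -426*(-15 + 207) + (3/16 + sqrt(6)/144) = -426*192 + (3/16 + sqrt(6)/144) = -81792 + (3/16 + sqrt(6)/144) = -1308669/16 + sqrt(6)/144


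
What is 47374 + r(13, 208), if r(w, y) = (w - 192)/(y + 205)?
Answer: 19565283/413 ≈ 47374.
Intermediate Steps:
r(w, y) = (-192 + w)/(205 + y)
47374 + r(13, 208) = 47374 + (-192 + 13)/(205 + 208) = 47374 - 179/413 = 19565283/413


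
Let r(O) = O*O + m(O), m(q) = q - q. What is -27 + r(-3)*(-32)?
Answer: -315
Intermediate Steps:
m(q) = 0
r(O) = O² (r(O) = O*O + 0 = O² + 0 = O²)
-27 + r(-3)*(-32) = -27 + (-3)²*(-32) = -27 + 9*(-32) = -27 - 288 = -315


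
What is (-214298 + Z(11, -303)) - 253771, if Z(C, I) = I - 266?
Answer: -468638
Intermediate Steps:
Z(C, I) = -266 + I
(-214298 + Z(11, -303)) - 253771 = (-214298 + (-266 - 303)) - 253771 = (-214298 - 569) - 253771 = -214867 - 253771 = -468638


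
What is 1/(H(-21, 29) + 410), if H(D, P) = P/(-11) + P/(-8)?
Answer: 88/35529 ≈ 0.0024768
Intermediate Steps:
H(D, P) = -19*P/88 (H(D, P) = P*(-1/11) + P*(-⅛) = -P/11 - P/8 = -19*P/88)
1/(H(-21, 29) + 410) = 1/(-19/88*29 + 410) = 1/(-551/88 + 410) = 1/(35529/88) = 88/35529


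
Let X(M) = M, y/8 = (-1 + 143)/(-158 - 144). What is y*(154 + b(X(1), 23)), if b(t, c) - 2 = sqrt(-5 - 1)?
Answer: -88608/151 - 568*I*sqrt(6)/151 ≈ -586.81 - 9.214*I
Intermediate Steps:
y = -568/151 (y = 8*((-1 + 143)/(-158 - 144)) = 8*(142/(-302)) = 8*(142*(-1/302)) = 8*(-71/151) = -568/151 ≈ -3.7616)
b(t, c) = 2 + I*sqrt(6) (b(t, c) = 2 + sqrt(-5 - 1) = 2 + sqrt(-6) = 2 + I*sqrt(6))
y*(154 + b(X(1), 23)) = -568*(154 + (2 + I*sqrt(6)))/151 = -568*(156 + I*sqrt(6))/151 = -88608/151 - 568*I*sqrt(6)/151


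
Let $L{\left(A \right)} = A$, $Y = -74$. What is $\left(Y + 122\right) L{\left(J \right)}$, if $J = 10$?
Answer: $480$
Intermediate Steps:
$\left(Y + 122\right) L{\left(J \right)} = \left(-74 + 122\right) 10 = 48 \cdot 10 = 480$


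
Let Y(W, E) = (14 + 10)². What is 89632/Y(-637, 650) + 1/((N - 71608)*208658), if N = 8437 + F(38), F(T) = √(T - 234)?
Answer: 583074009045581317/3746994702900957 - 7*I/416332744766773 ≈ 155.61 - 1.6813e-14*I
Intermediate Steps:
F(T) = √(-234 + T)
Y(W, E) = 576 (Y(W, E) = 24² = 576)
N = 8437 + 14*I (N = 8437 + √(-234 + 38) = 8437 + √(-196) = 8437 + 14*I ≈ 8437.0 + 14.0*I)
89632/Y(-637, 650) + 1/((N - 71608)*208658) = 89632/576 + 1/((8437 + 14*I) - 71608*208658) = 89632*(1/576) + (1/208658)/(-63171 + 14*I) = 2801/18 + ((-63171 - 14*I)/3990575437)*(1/208658) = 2801/18 + (-63171 - 14*I)/832665489533546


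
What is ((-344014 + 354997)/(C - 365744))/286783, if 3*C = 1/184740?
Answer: -869571180/8304524445008951 ≈ -1.0471e-7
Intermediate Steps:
C = 1/554220 (C = (1/3)/184740 = (1/3)*(1/184740) = 1/554220 ≈ 1.8043e-6)
((-344014 + 354997)/(C - 365744))/286783 = ((-344014 + 354997)/(1/554220 - 365744))/286783 = (10983/(-202702639679/554220))*(1/286783) = (10983*(-554220/202702639679))*(1/286783) = -6086998260/202702639679*1/286783 = -869571180/8304524445008951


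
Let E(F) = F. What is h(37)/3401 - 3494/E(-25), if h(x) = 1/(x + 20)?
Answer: 677336383/4846425 ≈ 139.76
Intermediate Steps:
h(x) = 1/(20 + x)
h(37)/3401 - 3494/E(-25) = 1/((20 + 37)*3401) - 3494/(-25) = (1/3401)/57 - 3494*(-1/25) = (1/57)*(1/3401) + 3494/25 = 1/193857 + 3494/25 = 677336383/4846425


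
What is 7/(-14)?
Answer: -½ ≈ -0.50000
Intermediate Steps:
7/(-14) = -1/14*7 = -½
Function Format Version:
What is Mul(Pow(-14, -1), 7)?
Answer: Rational(-1, 2) ≈ -0.50000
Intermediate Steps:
Mul(Pow(-14, -1), 7) = Mul(Rational(-1, 14), 7) = Rational(-1, 2)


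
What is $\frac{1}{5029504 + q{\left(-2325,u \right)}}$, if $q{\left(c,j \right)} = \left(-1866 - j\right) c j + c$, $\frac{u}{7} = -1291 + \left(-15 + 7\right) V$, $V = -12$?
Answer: $\frac{1}{126401641054} \approx 7.9113 \cdot 10^{-12}$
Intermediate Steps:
$u = -8365$ ($u = 7 \left(-1291 + \left(-15 + 7\right) \left(-12\right)\right) = 7 \left(-1291 - -96\right) = 7 \left(-1291 + 96\right) = 7 \left(-1195\right) = -8365$)
$q{\left(c,j \right)} = c + c j \left(-1866 - j\right)$ ($q{\left(c,j \right)} = c \left(-1866 - j\right) j + c = c j \left(-1866 - j\right) + c = c + c j \left(-1866 - j\right)$)
$\frac{1}{5029504 + q{\left(-2325,u \right)}} = \frac{1}{5029504 - 2325 \left(1 - \left(-8365\right)^{2} - -15609090\right)} = \frac{1}{5029504 - 2325 \left(1 - 69973225 + 15609090\right)} = \frac{1}{5029504 - -126396611550} = \frac{1}{5029504 + 126396611550} = \frac{1}{126401641054}$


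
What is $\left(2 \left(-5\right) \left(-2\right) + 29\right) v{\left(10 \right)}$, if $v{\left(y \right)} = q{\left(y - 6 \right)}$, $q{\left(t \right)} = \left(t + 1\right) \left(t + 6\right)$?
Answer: $2450$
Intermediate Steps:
$q{\left(t \right)} = \left(1 + t\right) \left(6 + t\right)$
$v{\left(y \right)} = -36 + \left(-6 + y\right)^{2} + 7 y$ ($v{\left(y \right)} = 6 + \left(y - 6\right)^{2} + 7 \left(y - 6\right) = 6 + \left(-6 + y\right)^{2} + 7 \left(-6 + y\right) = 6 + \left(-6 + y\right)^{2} + \left(-42 + 7 y\right) = -36 + \left(-6 + y\right)^{2} + 7 y$)
$\left(2 \left(-5\right) \left(-2\right) + 29\right) v{\left(10 \right)} = \left(2 \left(-5\right) \left(-2\right) + 29\right) 10 \left(-5 + 10\right) = \left(\left(-10\right) \left(-2\right) + 29\right) 10 \cdot 5 = \left(20 + 29\right) 50 = 49 \cdot 50 = 2450$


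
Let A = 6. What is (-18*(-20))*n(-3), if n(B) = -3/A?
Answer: -180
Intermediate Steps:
n(B) = -½ (n(B) = -3/6 = -3*⅙ = -½)
(-18*(-20))*n(-3) = -18*(-20)*(-½) = 360*(-½) = -180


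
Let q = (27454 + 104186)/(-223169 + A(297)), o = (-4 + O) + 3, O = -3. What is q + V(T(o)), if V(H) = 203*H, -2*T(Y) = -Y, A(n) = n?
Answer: -11327209/27859 ≈ -406.59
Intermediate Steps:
o = -4 (o = (-4 - 3) + 3 = -7 + 3 = -4)
T(Y) = Y/2 (T(Y) = -(-1)*Y/2 = Y/2)
q = -16455/27859 (q = (27454 + 104186)/(-223169 + 297) = 131640/(-222872) = 131640*(-1/222872) = -16455/27859 ≈ -0.59065)
q + V(T(o)) = -16455/27859 + 203*((½)*(-4)) = -16455/27859 + 203*(-2) = -16455/27859 - 406 = -11327209/27859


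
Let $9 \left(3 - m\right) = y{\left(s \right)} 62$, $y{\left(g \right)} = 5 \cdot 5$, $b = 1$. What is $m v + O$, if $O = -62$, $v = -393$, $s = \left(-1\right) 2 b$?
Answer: $\frac{199327}{3} \approx 66442.0$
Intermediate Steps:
$s = -2$ ($s = \left(-1\right) 2 \cdot 1 = \left(-2\right) 1 = -2$)
$y{\left(g \right)} = 25$
$m = - \frac{1523}{9}$ ($m = 3 - \frac{25 \cdot 62}{9} = 3 - \frac{1550}{9} = - \frac{1523}{9} \approx -169.22$)
$m v + O = \left(- \frac{1523}{9}\right) \left(-393\right) - 62 = \frac{199513}{3} - 62 = \frac{199327}{3}$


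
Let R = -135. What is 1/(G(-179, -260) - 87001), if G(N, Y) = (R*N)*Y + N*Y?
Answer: -1/6323361 ≈ -1.5814e-7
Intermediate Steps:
G(N, Y) = -134*N*Y (G(N, Y) = (-135*N)*Y + N*Y = -135*N*Y + N*Y = -134*N*Y)
1/(G(-179, -260) - 87001) = 1/(-134*(-179)*(-260) - 87001) = 1/(-6236360 - 87001) = 1/(-6323361) = -1/6323361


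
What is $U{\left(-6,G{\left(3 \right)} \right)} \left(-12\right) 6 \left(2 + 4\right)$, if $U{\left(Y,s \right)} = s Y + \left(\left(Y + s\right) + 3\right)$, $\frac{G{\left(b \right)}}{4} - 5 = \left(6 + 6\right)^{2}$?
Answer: $1288656$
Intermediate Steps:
$G{\left(b \right)} = 596$ ($G{\left(b \right)} = 20 + 4 \left(6 + 6\right)^{2} = 20 + 4 \cdot 12^{2} = 20 + 4 \cdot 144 = 20 + 576 = 596$)
$U{\left(Y,s \right)} = 3 + Y + s + Y s$ ($U{\left(Y,s \right)} = Y s + \left(3 + Y + s\right) = 3 + Y + s + Y s$)
$U{\left(-6,G{\left(3 \right)} \right)} \left(-12\right) 6 \left(2 + 4\right) = \left(3 - 6 + 596 - 3576\right) \left(-12\right) 6 \left(2 + 4\right) = \left(3 - 6 + 596 - 3576\right) \left(-12\right) 6 \cdot 6 = \left(-2983\right) \left(-12\right) 36 = 35796 \cdot 36 = 1288656$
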